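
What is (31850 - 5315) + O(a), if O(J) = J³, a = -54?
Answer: -130929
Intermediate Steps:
(31850 - 5315) + O(a) = (31850 - 5315) + (-54)³ = 26535 - 157464 = -130929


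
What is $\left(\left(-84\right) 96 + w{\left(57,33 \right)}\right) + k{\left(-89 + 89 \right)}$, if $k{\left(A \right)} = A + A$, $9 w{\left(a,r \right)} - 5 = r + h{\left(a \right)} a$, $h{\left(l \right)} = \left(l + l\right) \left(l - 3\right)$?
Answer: $\frac{278354}{9} \approx 30928.0$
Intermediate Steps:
$h{\left(l \right)} = 2 l \left(-3 + l\right)$
$w{\left(a,r \right)} = \frac{5}{9} + \frac{r}{9} + \frac{2 a^{2} \left(-3 + a\right)}{9}$ ($w{\left(a,r \right)} = \frac{5}{9} + \frac{r + 2 a \left(-3 + a\right) a}{9} = \frac{5}{9} + \frac{r + 2 a^{2} \left(-3 + a\right)}{9} = \frac{5}{9} + \left(\frac{r}{9} + \frac{2 a^{2} \left(-3 + a\right)}{9}\right) = \frac{5}{9} + \frac{r}{9} + \frac{2 a^{2} \left(-3 + a\right)}{9}$)
$k{\left(A \right)} = 2 A$
$\left(\left(-84\right) 96 + w{\left(57,33 \right)}\right) + k{\left(-89 + 89 \right)} = \left(\left(-84\right) 96 + \left(\frac{5}{9} + \frac{1}{9} \cdot 33 + \frac{2 \cdot 57^{2} \left(-3 + 57\right)}{9}\right)\right) + 2 \left(-89 + 89\right) = \left(-8064 + \left(\frac{5}{9} + \frac{11}{3} + \frac{2}{9} \cdot 3249 \cdot 54\right)\right) + 2 \cdot 0 = \left(-8064 + \left(\frac{5}{9} + \frac{11}{3} + 38988\right)\right) + 0 = \left(-8064 + \frac{350930}{9}\right) + 0 = \frac{278354}{9} + 0 = \frac{278354}{9}$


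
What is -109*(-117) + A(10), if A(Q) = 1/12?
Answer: 153037/12 ≈ 12753.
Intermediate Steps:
A(Q) = 1/12
-109*(-117) + A(10) = -109*(-117) + 1/12 = 12753 + 1/12 = 153037/12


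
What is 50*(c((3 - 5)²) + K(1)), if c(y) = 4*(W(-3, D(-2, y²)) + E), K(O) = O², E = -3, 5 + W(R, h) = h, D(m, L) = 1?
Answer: -1350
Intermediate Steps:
W(R, h) = -5 + h
c(y) = -28 (c(y) = 4*((-5 + 1) - 3) = 4*(-4 - 3) = 4*(-7) = -28)
50*(c((3 - 5)²) + K(1)) = 50*(-28 + 1²) = 50*(-28 + 1) = 50*(-27) = -1350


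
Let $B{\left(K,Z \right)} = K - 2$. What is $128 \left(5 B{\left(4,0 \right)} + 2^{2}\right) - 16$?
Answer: $1776$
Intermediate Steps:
$B{\left(K,Z \right)} = -2 + K$
$128 \left(5 B{\left(4,0 \right)} + 2^{2}\right) - 16 = 128 \left(5 \left(-2 + 4\right) + 2^{2}\right) - 16 = 128 \left(5 \cdot 2 + 4\right) - 16 = 128 \left(10 + 4\right) - 16 = 128 \cdot 14 - 16 = 1792 - 16 = 1776$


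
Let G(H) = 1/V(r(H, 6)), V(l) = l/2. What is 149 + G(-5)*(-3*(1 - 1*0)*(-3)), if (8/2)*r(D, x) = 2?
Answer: 185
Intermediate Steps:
r(D, x) = ½ (r(D, x) = (¼)*2 = ½)
V(l) = l/2 (V(l) = l*(½) = l/2)
G(H) = 4 (G(H) = 1/((½)*(½)) = 1/(¼) = 4)
149 + G(-5)*(-3*(1 - 1*0)*(-3)) = 149 + 4*(-3*(1 - 1*0)*(-3)) = 149 + 4*(-3*(1 + 0)*(-3)) = 149 + 4*(-3*1*(-3)) = 149 + 4*(-3*(-3)) = 149 + 4*9 = 149 + 36 = 185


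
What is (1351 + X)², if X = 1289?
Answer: 6969600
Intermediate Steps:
(1351 + X)² = (1351 + 1289)² = 2640² = 6969600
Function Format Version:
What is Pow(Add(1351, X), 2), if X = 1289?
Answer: 6969600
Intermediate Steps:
Pow(Add(1351, X), 2) = Pow(Add(1351, 1289), 2) = Pow(2640, 2) = 6969600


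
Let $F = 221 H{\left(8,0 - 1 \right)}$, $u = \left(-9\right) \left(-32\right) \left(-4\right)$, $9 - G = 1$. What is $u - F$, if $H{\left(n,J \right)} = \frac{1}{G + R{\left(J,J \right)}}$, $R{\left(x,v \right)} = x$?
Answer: $- \frac{8285}{7} \approx -1183.6$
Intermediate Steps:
$G = 8$ ($G = 9 - 1 = 8$)
$u = -1152$ ($u = 288 \left(-4\right) = -1152$)
$H{\left(n,J \right)} = \frac{1}{8 + J}$
$F = \frac{221}{7}$ ($F = \frac{221}{8 + \left(0 - 1\right)} = \frac{221}{8 - 1} = \frac{221}{7} \approx 31.571$)
$u - F = -1152 - \frac{221}{7} = - \frac{8285}{7}$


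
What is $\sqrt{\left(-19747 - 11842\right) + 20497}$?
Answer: $2 i \sqrt{2773} \approx 105.32 i$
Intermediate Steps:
$\sqrt{\left(-19747 - 11842\right) + 20497} = \sqrt{-31589 + 20497} = \sqrt{-11092} = 2 i \sqrt{2773}$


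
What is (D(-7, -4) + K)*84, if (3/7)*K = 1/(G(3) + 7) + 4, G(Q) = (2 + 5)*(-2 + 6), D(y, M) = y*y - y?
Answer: 27468/5 ≈ 5493.6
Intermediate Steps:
D(y, M) = y² - y
G(Q) = 28 (G(Q) = 7*4 = 28)
K = 47/5 (K = 7*(1/(28 + 7) + 4)/3 = 7*(1/35 + 4)/3 = (7/3)*(141/35) = 47/5 ≈ 9.4000)
(D(-7, -4) + K)*84 = (-7*(-1 - 7) + 47/5)*84 = (-7*(-8) + 47/5)*84 = (56 + 47/5)*84 = (327/5)*84 = 27468/5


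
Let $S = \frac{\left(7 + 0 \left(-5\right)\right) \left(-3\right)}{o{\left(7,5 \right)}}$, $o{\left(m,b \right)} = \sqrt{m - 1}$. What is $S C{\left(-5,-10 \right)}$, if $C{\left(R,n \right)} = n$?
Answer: $35 \sqrt{6} \approx 85.732$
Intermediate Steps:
$o{\left(m,b \right)} = \sqrt{-1 + m}$
$S = - \frac{7 \sqrt{6}}{2}$ ($S = \frac{\left(7 + 0 \left(-5\right)\right) \left(-3\right)}{\sqrt{-1 + 7}} = \frac{\left(7 + 0\right) \left(-3\right)}{\sqrt{6}} = 7 \left(-3\right) \frac{\sqrt{6}}{6} = - 21 \frac{\sqrt{6}}{6} = - \frac{7 \sqrt{6}}{2} \approx -8.5732$)
$S C{\left(-5,-10 \right)} = - \frac{7 \sqrt{6}}{2} \left(-10\right) = 35 \sqrt{6}$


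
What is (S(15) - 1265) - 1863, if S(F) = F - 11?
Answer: -3124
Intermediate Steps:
S(F) = -11 + F
(S(15) - 1265) - 1863 = ((-11 + 15) - 1265) - 1863 = (4 - 1265) - 1863 = -1261 - 1863 = -3124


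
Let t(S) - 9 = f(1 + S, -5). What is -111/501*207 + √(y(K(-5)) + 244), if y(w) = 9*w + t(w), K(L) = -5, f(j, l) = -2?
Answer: -7659/167 + √206 ≈ -31.510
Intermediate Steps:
t(S) = 7 (t(S) = 9 - 2 = 7)
y(w) = 7 + 9*w (y(w) = 9*w + 7 = 7 + 9*w)
-111/501*207 + √(y(K(-5)) + 244) = -111/501*207 + √((7 + 9*(-5)) + 244) = -111*1/501*207 + √((7 - 45) + 244) = -37/167*207 + √(-38 + 244) = -7659/167 + √206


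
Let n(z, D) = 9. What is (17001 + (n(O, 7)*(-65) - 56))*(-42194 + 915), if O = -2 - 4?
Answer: -675324440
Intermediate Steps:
O = -6
(17001 + (n(O, 7)*(-65) - 56))*(-42194 + 915) = (17001 + (9*(-65) - 56))*(-42194 + 915) = (17001 + (-585 - 56))*(-41279) = (17001 - 641)*(-41279) = 16360*(-41279) = -675324440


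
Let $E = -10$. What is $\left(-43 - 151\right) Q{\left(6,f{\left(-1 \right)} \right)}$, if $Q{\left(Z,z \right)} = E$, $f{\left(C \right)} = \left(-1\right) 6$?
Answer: $1940$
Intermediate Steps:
$f{\left(C \right)} = -6$
$Q{\left(Z,z \right)} = -10$
$\left(-43 - 151\right) Q{\left(6,f{\left(-1 \right)} \right)} = \left(-43 - 151\right) \left(-10\right) = \left(-194\right) \left(-10\right) = 1940$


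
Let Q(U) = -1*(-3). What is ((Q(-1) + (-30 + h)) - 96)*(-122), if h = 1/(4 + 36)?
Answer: 300059/20 ≈ 15003.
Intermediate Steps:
Q(U) = 3
h = 1/40 ≈ 0.025000
((Q(-1) + (-30 + h)) - 96)*(-122) = ((3 + (-30 + 1/40)) - 96)*(-122) = ((3 - 1199/40) - 96)*(-122) = (-1079/40 - 96)*(-122) = -4919/40*(-122) = 300059/20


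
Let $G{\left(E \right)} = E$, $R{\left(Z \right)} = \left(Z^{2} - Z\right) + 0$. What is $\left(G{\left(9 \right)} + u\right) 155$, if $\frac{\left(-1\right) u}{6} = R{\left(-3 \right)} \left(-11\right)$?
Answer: $124155$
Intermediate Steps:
$R{\left(Z \right)} = Z^{2} - Z$
$u = 792$ ($u = - 6 - 3 \left(-1 - 3\right) \left(-11\right) = - 6 \left(-3\right) \left(-4\right) \left(-11\right) = - 6 \cdot 12 \left(-11\right) = \left(-6\right) \left(-132\right) = 792$)
$\left(G{\left(9 \right)} + u\right) 155 = \left(9 + 792\right) 155 = 801 \cdot 155 = 124155$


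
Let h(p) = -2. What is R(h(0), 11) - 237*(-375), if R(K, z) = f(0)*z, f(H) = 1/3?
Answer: 266636/3 ≈ 88879.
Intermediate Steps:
f(H) = ⅓
R(K, z) = z/3
R(h(0), 11) - 237*(-375) = (⅓)*11 - 237*(-375) = 11/3 + 88875 = 266636/3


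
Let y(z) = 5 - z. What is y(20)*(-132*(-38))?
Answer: -75240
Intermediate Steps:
y(20)*(-132*(-38)) = (5 - 1*20)*(-132*(-38)) = (5 - 20)*5016 = -15*5016 = -75240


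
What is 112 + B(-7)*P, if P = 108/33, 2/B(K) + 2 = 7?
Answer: 6232/55 ≈ 113.31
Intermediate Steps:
B(K) = ⅖ (B(K) = 2/(-2 + 7) = 2/5 = 2*(⅕) = ⅖)
P = 36/11 (P = 108*(1/33) = 36/11 ≈ 3.2727)
112 + B(-7)*P = 112 + (⅖)*(36/11) = 112 + 72/55 = 6232/55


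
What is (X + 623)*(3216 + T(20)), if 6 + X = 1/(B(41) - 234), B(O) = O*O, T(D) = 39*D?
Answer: 3567628800/1447 ≈ 2.4655e+6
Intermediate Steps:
B(O) = O²
X = -8681/1447 (X = -6 + 1/(41² - 234) = -6 + 1/(1681 - 234) = -6 + 1/1447 = -8681/1447 ≈ -5.9993)
(X + 623)*(3216 + T(20)) = (-8681/1447 + 623)*(3216 + 39*20) = 892800*(3216 + 780)/1447 = (892800/1447)*3996 = 3567628800/1447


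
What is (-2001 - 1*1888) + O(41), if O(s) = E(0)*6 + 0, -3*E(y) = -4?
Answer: -3881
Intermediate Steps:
E(y) = 4/3 (E(y) = -⅓*(-4) = 4/3)
O(s) = 8 (O(s) = (4/3)*6 + 0 = 8 + 0 = 8)
(-2001 - 1*1888) + O(41) = (-2001 - 1*1888) + 8 = (-2001 - 1888) + 8 = -3889 + 8 = -3881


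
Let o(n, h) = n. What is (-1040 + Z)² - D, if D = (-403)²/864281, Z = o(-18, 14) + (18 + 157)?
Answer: 673870226200/864281 ≈ 7.7969e+5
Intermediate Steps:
Z = 157 (Z = -18 + (18 + 157) = -18 + 175 = 157)
D = 162409/864281 (D = 162409*(1/864281) = 162409/864281 ≈ 0.18791)
(-1040 + Z)² - D = (-1040 + 157)² - 1*162409/864281 = (-883)² - 162409/864281 = 779689 - 162409/864281 = 673870226200/864281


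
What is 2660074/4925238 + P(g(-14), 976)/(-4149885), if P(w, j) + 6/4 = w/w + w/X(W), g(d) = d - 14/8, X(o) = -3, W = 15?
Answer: 387332554267/717163905180 ≈ 0.54009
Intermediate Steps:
g(d) = -7/4 + d (g(d) = d - 14*1/8 = d - 7/4 = -7/4 + d)
P(w, j) = -1/2 - w/3 (P(w, j) = -3/2 + (w/w + w/(-3)) = -3/2 + (1 + w*(-1/3)) = -3/2 + (1 - w/3) = -1/2 - w/3)
2660074/4925238 + P(g(-14), 976)/(-4149885) = 2660074/4925238 + (-1/2 - (-7/4 - 14)/3)/(-4149885) = 2660074*(1/4925238) + (-1/2 - 1/3*(-63/4))*(-1/4149885) = 1330037/2462619 + (-1/2 + 21/4)*(-1/4149885) = 1330037/2462619 + (19/4)*(-1/4149885) = 1330037/2462619 - 1/873660 = 387332554267/717163905180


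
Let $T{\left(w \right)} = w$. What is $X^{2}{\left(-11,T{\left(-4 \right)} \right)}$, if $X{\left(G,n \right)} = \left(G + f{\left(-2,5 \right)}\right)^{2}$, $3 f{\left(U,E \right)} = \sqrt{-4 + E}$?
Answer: $\frac{1048576}{81} \approx 12945.0$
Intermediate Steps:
$f{\left(U,E \right)} = \frac{\sqrt{-4 + E}}{3}$
$X{\left(G,n \right)} = \left(\frac{1}{3} + G\right)^{2}$ ($X{\left(G,n \right)} = \left(G + \frac{\sqrt{-4 + 5}}{3}\right)^{2} = \left(G + \frac{\sqrt{1}}{3}\right)^{2} = \left(G + \frac{1}{3} \cdot 1\right)^{2} = \left(G + \frac{1}{3}\right)^{2} = \left(\frac{1}{3} + G\right)^{2}$)
$X^{2}{\left(-11,T{\left(-4 \right)} \right)} = \left(\frac{\left(1 + 3 \left(-11\right)\right)^{2}}{9}\right)^{2} = \left(\frac{\left(1 - 33\right)^{2}}{9}\right)^{2} = \left(\frac{\left(-32\right)^{2}}{9}\right)^{2} = \left(\frac{1}{9} \cdot 1024\right)^{2} = \left(\frac{1024}{9}\right)^{2} = \frac{1048576}{81}$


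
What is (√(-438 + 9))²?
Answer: -429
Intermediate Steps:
(√(-438 + 9))² = (√(-429))² = (I*√429)² = -429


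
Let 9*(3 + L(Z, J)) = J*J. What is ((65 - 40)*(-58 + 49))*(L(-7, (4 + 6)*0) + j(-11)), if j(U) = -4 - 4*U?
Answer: -8325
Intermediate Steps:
L(Z, J) = -3 + J**2/9 (L(Z, J) = -3 + (J*J)/9 = -3 + J**2/9)
((65 - 40)*(-58 + 49))*(L(-7, (4 + 6)*0) + j(-11)) = ((65 - 40)*(-58 + 49))*((-3 + ((4 + 6)*0)**2/9) + (-4 - 4*(-11))) = (25*(-9))*((-3 + (10*0)**2/9) + (-4 + 44)) = -225*((-3 + (1/9)*0**2) + 40) = -225*((-3 + (1/9)*0) + 40) = -225*((-3 + 0) + 40) = -225*(-3 + 40) = -225*37 = -8325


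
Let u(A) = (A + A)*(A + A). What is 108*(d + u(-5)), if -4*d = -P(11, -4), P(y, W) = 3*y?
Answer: 11691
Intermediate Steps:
d = 33/4 (d = -(-1)*3*11/4 = -(-1)*33/4 = -¼*(-33) = 33/4 ≈ 8.2500)
u(A) = 4*A² (u(A) = (2*A)*(2*A) = 4*A²)
108*(d + u(-5)) = 108*(33/4 + 4*(-5)²) = 108*(33/4 + 4*25) = 108*(33/4 + 100) = 108*(433/4) = 11691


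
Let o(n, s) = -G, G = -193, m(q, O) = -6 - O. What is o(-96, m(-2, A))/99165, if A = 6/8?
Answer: 193/99165 ≈ 0.0019463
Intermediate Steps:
A = ¾ (A = 6*(⅛) = ¾ ≈ 0.75000)
o(n, s) = 193 (o(n, s) = -1*(-193) = 193)
o(-96, m(-2, A))/99165 = 193/99165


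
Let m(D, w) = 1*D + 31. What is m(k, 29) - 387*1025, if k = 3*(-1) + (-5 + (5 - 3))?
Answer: -396650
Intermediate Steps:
k = -6 (k = -3 + (-5 + 2) = -3 - 3 = -6)
m(D, w) = 31 + D (m(D, w) = D + 31 = 31 + D)
m(k, 29) - 387*1025 = (31 - 6) - 387*1025 = 25 - 396675 = -396650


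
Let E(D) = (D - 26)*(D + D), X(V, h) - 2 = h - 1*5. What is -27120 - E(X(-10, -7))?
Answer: -27840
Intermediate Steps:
X(V, h) = -3 + h (X(V, h) = 2 + (h - 1*5) = 2 + (h - 5) = 2 + (-5 + h) = -3 + h)
E(D) = 2*D*(-26 + D) (E(D) = (-26 + D)*(2*D) = 2*D*(-26 + D))
-27120 - E(X(-10, -7)) = -27120 - 2*(-3 - 7)*(-26 + (-3 - 7)) = -27120 - 2*(-10)*(-26 - 10) = -27120 - 2*(-10)*(-36) = -27120 - 1*720 = -27120 - 720 = -27840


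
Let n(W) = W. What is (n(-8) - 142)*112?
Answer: -16800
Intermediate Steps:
(n(-8) - 142)*112 = (-8 - 142)*112 = -150*112 = -16800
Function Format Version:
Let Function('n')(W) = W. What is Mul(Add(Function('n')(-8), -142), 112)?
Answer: -16800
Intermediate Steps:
Mul(Add(Function('n')(-8), -142), 112) = Mul(Add(-8, -142), 112) = Mul(-150, 112) = -16800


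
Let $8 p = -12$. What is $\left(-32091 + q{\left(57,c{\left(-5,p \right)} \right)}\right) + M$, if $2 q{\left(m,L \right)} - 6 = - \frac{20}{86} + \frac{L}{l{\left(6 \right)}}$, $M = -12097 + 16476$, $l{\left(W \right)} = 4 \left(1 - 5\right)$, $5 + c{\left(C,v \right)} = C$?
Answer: $- \frac{19063657}{688} \approx -27709.0$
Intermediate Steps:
$p = - \frac{3}{2}$ ($p = \frac{1}{8} \left(-12\right) = - \frac{3}{2} \approx -1.5$)
$c{\left(C,v \right)} = -5 + C$
$l{\left(W \right)} = -16$ ($l{\left(W \right)} = 4 \left(-4\right) = -16$)
$M = 4379$
$q{\left(m,L \right)} = \frac{124}{43} - \frac{L}{32}$ ($q{\left(m,L \right)} = 3 + \frac{- \frac{20}{86} + \frac{L}{-16}}{2} = 3 + \frac{\left(-20\right) \frac{1}{86} + L \left(- \frac{1}{16}\right)}{2} = 3 + \frac{- \frac{10}{43} - \frac{L}{16}}{2} = 3 - \left(\frac{5}{43} + \frac{L}{32}\right) = \frac{124}{43} - \frac{L}{32}$)
$\left(-32091 + q{\left(57,c{\left(-5,p \right)} \right)}\right) + M = \left(-32091 + \left(\frac{124}{43} - \frac{-5 - 5}{32}\right)\right) + 4379 = \left(-32091 + \left(\frac{124}{43} - - \frac{5}{16}\right)\right) + 4379 = \left(-32091 + \left(\frac{124}{43} + \frac{5}{16}\right)\right) + 4379 = \left(-32091 + \frac{2199}{688}\right) + 4379 = - \frac{22076409}{688} + 4379 = - \frac{19063657}{688}$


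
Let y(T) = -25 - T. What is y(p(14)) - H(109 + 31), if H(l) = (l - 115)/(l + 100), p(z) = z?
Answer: -1877/48 ≈ -39.104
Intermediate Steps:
H(l) = (-115 + l)/(100 + l)
y(p(14)) - H(109 + 31) = (-25 - 1*14) - (-115 + (109 + 31))/(100 + (109 + 31)) = (-25 - 14) - (-115 + 140)/(100 + 140) = -39 - 25/240 = -39 - 1*5/48 = -39 - 5/48 = -1877/48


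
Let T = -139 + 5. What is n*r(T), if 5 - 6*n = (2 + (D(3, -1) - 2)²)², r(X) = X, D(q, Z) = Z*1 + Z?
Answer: 21373/3 ≈ 7124.3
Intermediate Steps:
D(q, Z) = 2*Z (D(q, Z) = Z + Z = 2*Z)
T = -134
n = -319/6 (n = ⅚ - (2 + (2*(-1) - 2)²)²/6 = ⅚ - (2 + (-2 - 2)²)²/6 = ⅚ - (2 + (-4)²)²/6 = ⅚ - (2 + 16)²/6 = ⅚ - ⅙*18² = ⅚ - ⅙*324 = ⅚ - 54 = -319/6 ≈ -53.167)
n*r(T) = -319/6*(-134) = 21373/3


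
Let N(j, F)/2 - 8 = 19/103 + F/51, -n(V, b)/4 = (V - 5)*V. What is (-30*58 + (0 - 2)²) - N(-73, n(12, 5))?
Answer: -3045326/1751 ≈ -1739.2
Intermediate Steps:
n(V, b) = -4*V*(-5 + V) (n(V, b) = -4*(V - 5)*V = -4*(-5 + V)*V = -4*V*(-5 + V))
N(j, F) = 1686/103 + 2*F/51 (N(j, F) = 16 + 2*(19/103 + F/51) = 16 + (38/103 + 2*F/51) = 1686/103 + 2*F/51)
(-30*58 + (0 - 2)²) - N(-73, n(12, 5)) = (-30*58 + (0 - 2)²) - (1686/103 + 2*(4*12*(5 - 1*12))/51) = (-1740 + (-2)²) - (1686/103 + 2*(4*12*(5 - 12))/51) = (-1740 + 4) - (1686/103 + 2*(4*12*(-7))/51) = -1736 - (1686/103 + (2/51)*(-336)) = -1736 - (1686/103 - 224/17) = -1736 - 1*5590/1751 = -1736 - 5590/1751 = -3045326/1751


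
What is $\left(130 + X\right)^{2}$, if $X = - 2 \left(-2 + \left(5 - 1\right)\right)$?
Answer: $15876$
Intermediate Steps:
$X = -4$ ($X = - 2 \left(-2 + 4\right) = \left(-2\right) 2 = -4$)
$\left(130 + X\right)^{2} = \left(130 - 4\right)^{2} = 126^{2} = 15876$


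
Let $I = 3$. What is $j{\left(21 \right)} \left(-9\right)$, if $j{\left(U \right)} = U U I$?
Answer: $-11907$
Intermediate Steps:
$j{\left(U \right)} = 3 U^{2}$ ($j{\left(U \right)} = U U 3 = U^{2} \cdot 3 = 3 U^{2}$)
$j{\left(21 \right)} \left(-9\right) = 3 \cdot 21^{2} \left(-9\right) = 3 \cdot 441 \left(-9\right) = 1323 \left(-9\right) = -11907$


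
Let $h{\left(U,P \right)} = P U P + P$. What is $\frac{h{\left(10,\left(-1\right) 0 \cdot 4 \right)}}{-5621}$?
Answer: $0$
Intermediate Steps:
$h{\left(U,P \right)} = P + U P^{2}$ ($h{\left(U,P \right)} = U P^{2} + P = P + U P^{2}$)
$\frac{h{\left(10,\left(-1\right) 0 \cdot 4 \right)}}{-5621} = \frac{\left(-1\right) 0 \cdot 4 \left(1 + \left(-1\right) 0 \cdot 4 \cdot 10\right)}{-5621} = 0 \cdot 4 \left(1 + 0 \cdot 4 \cdot 10\right) \left(- \frac{1}{5621}\right) = 0 \left(1 + 0 \cdot 10\right) \left(- \frac{1}{5621}\right) = 0 \left(1 + 0\right) \left(- \frac{1}{5621}\right) = 0 \cdot 1 \left(- \frac{1}{5621}\right) = 0 \left(- \frac{1}{5621}\right) = 0$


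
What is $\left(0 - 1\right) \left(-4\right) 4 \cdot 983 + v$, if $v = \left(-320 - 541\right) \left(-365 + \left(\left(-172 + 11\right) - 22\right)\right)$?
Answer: $487556$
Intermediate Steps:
$v = 471828$ ($v = - 861 \left(-365 - 183\right) = \left(-861\right) \left(-548\right) = 471828$)
$\left(0 - 1\right) \left(-4\right) 4 \cdot 983 + v = \left(0 - 1\right) \left(-4\right) 4 \cdot 983 + 471828 = \left(-1\right) \left(-4\right) 4 \cdot 983 + 471828 = 4 \cdot 4 \cdot 983 + 471828 = 16 \cdot 983 + 471828 = 15728 + 471828 = 487556$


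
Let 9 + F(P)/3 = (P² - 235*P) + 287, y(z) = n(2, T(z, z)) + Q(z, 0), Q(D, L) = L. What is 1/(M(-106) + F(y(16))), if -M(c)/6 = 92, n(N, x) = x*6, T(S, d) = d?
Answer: -1/39750 ≈ -2.5157e-5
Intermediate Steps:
n(N, x) = 6*x
y(z) = 6*z (y(z) = 6*z + 0 = 6*z)
F(P) = 834 - 705*P + 3*P² (F(P) = -27 + 3*((P² - 235*P) + 287) = -27 + 3*(287 + P² - 235*P) = -27 + (861 - 705*P + 3*P²) = 834 - 705*P + 3*P²)
M(c) = -552 (M(c) = -6*92 = -552)
1/(M(-106) + F(y(16))) = 1/(-552 + (834 - 4230*16 + 3*(6*16)²)) = 1/(-552 + (834 - 705*96 + 3*96²)) = 1/(-552 + (834 - 67680 + 3*9216)) = 1/(-552 + (834 - 67680 + 27648)) = 1/(-552 - 39198) = 1/(-39750) = -1/39750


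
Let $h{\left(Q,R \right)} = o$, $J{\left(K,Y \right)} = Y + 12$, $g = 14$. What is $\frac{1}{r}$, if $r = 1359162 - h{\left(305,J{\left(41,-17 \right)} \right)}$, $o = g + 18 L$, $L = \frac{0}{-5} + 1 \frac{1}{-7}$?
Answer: $\frac{7}{9514054} \approx 7.3575 \cdot 10^{-7}$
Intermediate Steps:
$J{\left(K,Y \right)} = 12 + Y$
$L = - \frac{1}{7}$ ($L = 0 \left(- \frac{1}{5}\right) + 1 \left(- \frac{1}{7}\right) = 0 - \frac{1}{7} = - \frac{1}{7} \approx -0.14286$)
$o = \frac{80}{7}$ ($o = 14 + 18 \left(- \frac{1}{7}\right) = 14 - \frac{18}{7} = \frac{80}{7} \approx 11.429$)
$h{\left(Q,R \right)} = \frac{80}{7}$
$r = \frac{9514054}{7}$ ($r = 1359162 - \frac{80}{7} = \frac{9514054}{7} \approx 1.3592 \cdot 10^{6}$)
$\frac{1}{r} = \frac{1}{\frac{9514054}{7}} = \frac{7}{9514054}$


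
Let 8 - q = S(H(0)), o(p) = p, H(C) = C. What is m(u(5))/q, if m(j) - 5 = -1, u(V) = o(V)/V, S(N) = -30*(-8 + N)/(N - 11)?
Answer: 11/82 ≈ 0.13415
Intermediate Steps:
S(N) = -30*(-8 + N)/(-11 + N)
u(V) = 1 (u(V) = V/V = 1)
m(j) = 4 (m(j) = 5 - 1 = 4)
q = 328/11 (q = 8 - 30*(8 - 1*0)/(-11 + 0) = 8 - 30*(8 + 0)/(-11) = 8 - 30*(-1)*8/11 = 8 - 1*(-240/11) = 8 + 240/11 = 328/11 ≈ 29.818)
m(u(5))/q = 4/(328/11) = 4*(11/328) = 11/82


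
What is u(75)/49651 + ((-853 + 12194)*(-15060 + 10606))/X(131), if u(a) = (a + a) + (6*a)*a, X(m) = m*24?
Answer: -9572157047/595812 ≈ -16066.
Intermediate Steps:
X(m) = 24*m
u(a) = 2*a + 6*a²
u(75)/49651 + ((-853 + 12194)*(-15060 + 10606))/X(131) = (2*75*(1 + 3*75))/49651 + ((-853 + 12194)*(-15060 + 10606))/((24*131)) = (2*75*(1 + 225))*(1/49651) + (11341*(-4454))/3144 = (2*75*226)*(1/49651) - 50512814*1/3144 = 33900*(1/49651) - 192797/12 = 33900/49651 - 192797/12 = -9572157047/595812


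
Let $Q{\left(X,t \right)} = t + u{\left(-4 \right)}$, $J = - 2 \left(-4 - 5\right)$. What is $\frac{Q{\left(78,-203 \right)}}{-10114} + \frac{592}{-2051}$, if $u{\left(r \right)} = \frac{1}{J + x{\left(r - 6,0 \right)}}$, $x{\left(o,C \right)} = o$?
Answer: $- \frac{44571131}{165950512} \approx -0.26858$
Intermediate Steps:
$J = 18$ ($J = \left(-2\right) \left(-9\right) = 18$)
$u{\left(r \right)} = \frac{1}{12 + r}$ ($u{\left(r \right)} = \frac{1}{18 + \left(r - 6\right)} = \frac{1}{18 + \left(-6 + r\right)} = \frac{1}{12 + r}$)
$Q{\left(X,t \right)} = \frac{1}{8} + t$ ($Q{\left(X,t \right)} = t + \frac{1}{12 - 4} = t + \frac{1}{8} = \frac{1}{8} + t$)
$\frac{Q{\left(78,-203 \right)}}{-10114} + \frac{592}{-2051} = \frac{\frac{1}{8} - 203}{-10114} + \frac{592}{-2051} = \left(- \frac{1623}{8}\right) \left(- \frac{1}{10114}\right) + 592 \left(- \frac{1}{2051}\right) = \frac{1623}{80912} - \frac{592}{2051} = - \frac{44571131}{165950512}$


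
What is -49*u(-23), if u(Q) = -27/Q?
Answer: -1323/23 ≈ -57.522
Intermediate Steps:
-49*u(-23) = -(-1323)/(-23) = -(-1323)*(-1)/23 = -49*27/23 = -1323/23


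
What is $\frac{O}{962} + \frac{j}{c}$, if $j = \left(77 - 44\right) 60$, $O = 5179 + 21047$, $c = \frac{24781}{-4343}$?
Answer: $- \frac{3811233087}{11919661} \approx -319.74$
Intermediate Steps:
$c = - \frac{24781}{4343}$ ($c = 24781 \left(- \frac{1}{4343}\right) = - \frac{24781}{4343} \approx -5.706$)
$O = 26226$
$j = 1980$ ($j = 33 \cdot 60 = 1980$)
$\frac{O}{962} + \frac{j}{c} = \frac{26226}{962} + \frac{1980}{- \frac{24781}{4343}} = 26226 \cdot \frac{1}{962} + 1980 \left(- \frac{4343}{24781}\right) = \frac{13113}{481} - \frac{8599140}{24781} = - \frac{3811233087}{11919661}$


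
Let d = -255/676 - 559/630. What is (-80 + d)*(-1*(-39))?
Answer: -17304467/5460 ≈ -3169.3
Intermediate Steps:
d = -269267/212940 (d = -255*1/676 - 559*1/630 = -255/676 - 559/630 = -269267/212940 ≈ -1.2645)
(-80 + d)*(-1*(-39)) = (-80 - 269267/212940)*(-1*(-39)) = -17304467/212940*39 = -17304467/5460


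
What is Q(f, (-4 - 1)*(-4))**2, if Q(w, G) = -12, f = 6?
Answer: 144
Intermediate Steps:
Q(f, (-4 - 1)*(-4))**2 = (-12)**2 = 144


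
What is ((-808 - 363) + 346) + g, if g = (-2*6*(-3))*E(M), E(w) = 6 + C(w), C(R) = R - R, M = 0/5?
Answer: -609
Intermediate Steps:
M = 0 (M = 0*(1/5) = 0)
C(R) = 0
E(w) = 6 (E(w) = 6 + 0 = 6)
g = 216 (g = (-2*6*(-3))*6 = -12*(-3)*6 = 36*6 = 216)
((-808 - 363) + 346) + g = ((-808 - 363) + 346) + 216 = (-1171 + 346) + 216 = -825 + 216 = -609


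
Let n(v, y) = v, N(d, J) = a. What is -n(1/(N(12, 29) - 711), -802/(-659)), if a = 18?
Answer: 1/693 ≈ 0.0014430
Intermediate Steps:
N(d, J) = 18
-n(1/(N(12, 29) - 711), -802/(-659)) = -1/(18 - 711) = -1/(-693) = -1*(-1/693) = 1/693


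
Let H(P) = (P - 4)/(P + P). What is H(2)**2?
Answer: 1/4 ≈ 0.25000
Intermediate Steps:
H(P) = (-4 + P)/(2*P) (H(P) = (-4 + P)/((2*P)) = (-4 + P)*(1/(2*P)) = (-4 + P)/(2*P))
H(2)**2 = ((1/2)*(-4 + 2)/2)**2 = ((1/2)*(1/2)*(-2))**2 = (-1/2)**2 = 1/4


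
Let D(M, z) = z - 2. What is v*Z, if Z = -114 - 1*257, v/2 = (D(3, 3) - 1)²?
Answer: 0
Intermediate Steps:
D(M, z) = -2 + z
v = 0 (v = 2*((-2 + 3) - 1)² = 2*(1 - 1)² = 2*0² = 2*0 = 0)
Z = -371 (Z = -114 - 257 = -371)
v*Z = 0*(-371) = 0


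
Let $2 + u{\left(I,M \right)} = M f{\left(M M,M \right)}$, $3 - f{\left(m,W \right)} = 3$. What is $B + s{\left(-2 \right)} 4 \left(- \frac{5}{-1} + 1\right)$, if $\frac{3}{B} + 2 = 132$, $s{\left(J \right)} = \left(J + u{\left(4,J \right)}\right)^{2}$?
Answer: $\frac{49923}{130} \approx 384.02$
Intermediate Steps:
$f{\left(m,W \right)} = 0$ ($f{\left(m,W \right)} = 3 - 3 = 0$)
$u{\left(I,M \right)} = -2$ ($u{\left(I,M \right)} = -2 + M 0 = -2 + 0 = -2$)
$s{\left(J \right)} = \left(-2 + J\right)^{2}$ ($s{\left(J \right)} = \left(J - 2\right)^{2} = \left(-2 + J\right)^{2}$)
$B = \frac{3}{130}$ ($B = \frac{3}{-2 + 132} = \frac{3}{130} \approx 0.023077$)
$B + s{\left(-2 \right)} 4 \left(- \frac{5}{-1} + 1\right) = \frac{3}{130} + \left(-2 - 2\right)^{2} \cdot 4 \left(- \frac{5}{-1} + 1\right) = \frac{3}{130} + \left(-4\right)^{2} \cdot 4 \left(\left(-5\right) \left(-1\right) + 1\right) = \frac{3}{130} + 16 \cdot 4 \left(5 + 1\right) = \frac{3}{130} + 16 \cdot 4 \cdot 6 = \frac{3}{130} + 16 \cdot 24 = \frac{3}{130} + 384 = \frac{49923}{130}$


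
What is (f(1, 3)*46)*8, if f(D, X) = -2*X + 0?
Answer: -2208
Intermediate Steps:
f(D, X) = -2*X
(f(1, 3)*46)*8 = (-2*3*46)*8 = -6*46*8 = -276*8 = -2208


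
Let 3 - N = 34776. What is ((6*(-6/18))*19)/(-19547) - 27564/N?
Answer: 180038294/226569277 ≈ 0.79463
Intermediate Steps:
N = -34773 (N = 3 - 1*34776 = 3 - 34776 = -34773)
((6*(-6/18))*19)/(-19547) - 27564/N = ((6*(-6/18))*19)/(-19547) - 27564/(-34773) = ((6*(-6*1/18))*19)*(-1/19547) - 27564*(-1/34773) = ((6*(-1/3))*19)*(-1/19547) + 9188/11591 = -2*19*(-1/19547) + 9188/11591 = -38*(-1/19547) + 9188/11591 = 38/19547 + 9188/11591 = 180038294/226569277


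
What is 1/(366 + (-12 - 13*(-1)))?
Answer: 1/367 ≈ 0.0027248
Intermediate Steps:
1/(366 + (-12 - 13*(-1))) = 1/(366 + (-12 + 13)) = 1/(366 + 1) = 1/367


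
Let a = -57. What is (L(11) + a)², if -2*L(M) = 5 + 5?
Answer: 3844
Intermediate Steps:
L(M) = -5 (L(M) = -(5 + 5)/2 = -½*10 = -5)
(L(11) + a)² = (-5 - 57)² = (-62)² = 3844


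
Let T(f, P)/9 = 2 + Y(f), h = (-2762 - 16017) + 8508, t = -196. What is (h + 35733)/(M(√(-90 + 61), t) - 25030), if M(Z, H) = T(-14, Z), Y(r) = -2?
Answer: -12731/12515 ≈ -1.0173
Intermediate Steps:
h = -10271 (h = -18779 + 8508 = -10271)
T(f, P) = 0 (T(f, P) = 9*(2 - 2) = 9*0 = 0)
M(Z, H) = 0
(h + 35733)/(M(√(-90 + 61), t) - 25030) = (-10271 + 35733)/(0 - 25030) = 25462/(-25030) = 25462*(-1/25030) = -12731/12515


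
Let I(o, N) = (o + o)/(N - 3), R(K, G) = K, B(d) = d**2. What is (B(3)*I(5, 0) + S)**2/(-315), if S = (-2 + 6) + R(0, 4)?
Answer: -676/315 ≈ -2.1460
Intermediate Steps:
I(o, N) = 2*o/(-3 + N) (I(o, N) = (2*o)/(-3 + N) = 2*o/(-3 + N))
S = 4 (S = (-2 + 6) + 0 = 4 + 0 = 4)
(B(3)*I(5, 0) + S)**2/(-315) = (3**2*(2*5/(-3 + 0)) + 4)**2/(-315) = (9*(2*5/(-3)) + 4)**2*(-1/315) = (9*(2*5*(-1/3)) + 4)**2*(-1/315) = (9*(-10/3) + 4)**2*(-1/315) = (-30 + 4)**2*(-1/315) = (-26)**2*(-1/315) = 676*(-1/315) = -676/315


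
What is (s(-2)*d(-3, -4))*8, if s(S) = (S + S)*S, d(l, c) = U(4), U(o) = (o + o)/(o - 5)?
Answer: -512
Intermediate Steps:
U(o) = 2*o/(-5 + o) (U(o) = (2*o)/(-5 + o) = 2*o/(-5 + o))
d(l, c) = -8 (d(l, c) = 2*4/(-5 + 4) = 2*4/(-1) = 2*4*(-1) = -8)
s(S) = 2*S² (s(S) = (2*S)*S = 2*S²)
(s(-2)*d(-3, -4))*8 = ((2*(-2)²)*(-8))*8 = ((2*4)*(-8))*8 = (8*(-8))*8 = -64*8 = -512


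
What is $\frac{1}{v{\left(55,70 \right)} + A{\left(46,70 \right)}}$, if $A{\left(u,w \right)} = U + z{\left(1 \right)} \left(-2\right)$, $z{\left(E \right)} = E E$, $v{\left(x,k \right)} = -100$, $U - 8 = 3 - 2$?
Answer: $- \frac{1}{93} \approx -0.010753$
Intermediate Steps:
$U = 9$ ($U = 8 + \left(3 - 2\right) = 8 + 1 = 9$)
$z{\left(E \right)} = E^{2}$
$A{\left(u,w \right)} = 7$ ($A{\left(u,w \right)} = 9 + 1^{2} \left(-2\right) = 9 + 1 \left(-2\right) = 9 - 2 = 7$)
$\frac{1}{v{\left(55,70 \right)} + A{\left(46,70 \right)}} = \frac{1}{-100 + 7} = \frac{1}{-93} = - \frac{1}{93}$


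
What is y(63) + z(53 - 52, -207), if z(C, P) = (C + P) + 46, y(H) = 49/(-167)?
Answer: -26769/167 ≈ -160.29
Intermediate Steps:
y(H) = -49/167 (y(H) = 49*(-1/167) = -49/167)
z(C, P) = 46 + C + P
y(63) + z(53 - 52, -207) = -49/167 + (46 + (53 - 52) - 207) = -49/167 + (46 + 1 - 207) = -49/167 - 160 = -26769/167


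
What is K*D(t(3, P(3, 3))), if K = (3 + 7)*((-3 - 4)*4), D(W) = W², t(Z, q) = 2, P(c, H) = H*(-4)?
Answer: -1120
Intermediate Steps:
P(c, H) = -4*H
K = -280 (K = 10*(-7*4) = 10*(-28) = -280)
K*D(t(3, P(3, 3))) = -280*2² = -280*4 = -1120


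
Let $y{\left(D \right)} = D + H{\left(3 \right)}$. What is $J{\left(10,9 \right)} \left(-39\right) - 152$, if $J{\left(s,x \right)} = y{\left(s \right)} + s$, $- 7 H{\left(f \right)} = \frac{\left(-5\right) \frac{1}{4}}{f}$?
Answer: $- \frac{26161}{28} \approx -934.32$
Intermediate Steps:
$H{\left(f \right)} = \frac{5}{28 f}$ ($H{\left(f \right)} = - \frac{- \frac{5}{4} \frac{1}{f}}{7} = - \frac{\left(-5\right) \frac{1}{4} \frac{1}{f}}{7} = - \frac{\left(- \frac{5}{4}\right) \frac{1}{f}}{7} = \frac{5}{28 f}$)
$y{\left(D \right)} = \frac{5}{84} + D$ ($y{\left(D \right)} = D + \frac{5}{28 \cdot 3} = D + \frac{5}{28} \cdot \frac{1}{3} = D + \frac{5}{84} = \frac{5}{84} + D$)
$J{\left(s,x \right)} = \frac{5}{84} + 2 s$ ($J{\left(s,x \right)} = \left(\frac{5}{84} + s\right) + s = \frac{5}{84} + 2 s$)
$J{\left(10,9 \right)} \left(-39\right) - 152 = \left(\frac{5}{84} + 2 \cdot 10\right) \left(-39\right) - 152 = \left(\frac{5}{84} + 20\right) \left(-39\right) - 152 = \frac{1685}{84} \left(-39\right) - 152 = - \frac{21905}{28} - 152 = - \frac{26161}{28}$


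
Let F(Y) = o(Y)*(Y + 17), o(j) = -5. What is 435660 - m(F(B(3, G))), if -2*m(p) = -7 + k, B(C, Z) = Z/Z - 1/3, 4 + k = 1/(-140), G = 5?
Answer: 121983259/280 ≈ 4.3565e+5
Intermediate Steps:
k = -561/140 (k = -4 + 1/(-140) = -4 - 1/140 = -561/140 ≈ -4.0071)
B(C, Z) = ⅔ (B(C, Z) = 1 - 1*⅓ = 1 - ⅓ = ⅔)
F(Y) = -85 - 5*Y (F(Y) = -5*(Y + 17) = -5*(17 + Y) = -85 - 5*Y)
m(p) = 1541/280 (m(p) = -(-7 - 561/140)/2 = -½*(-1541/140) = 1541/280)
435660 - m(F(B(3, G))) = 435660 - 1*1541/280 = 435660 - 1541/280 = 121983259/280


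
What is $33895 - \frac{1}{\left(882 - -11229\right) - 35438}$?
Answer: $\frac{790668666}{23327} \approx 33895.0$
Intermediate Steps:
$33895 - \frac{1}{\left(882 - -11229\right) - 35438} = 33895 - \frac{1}{\left(882 + 11229\right) - 35438} = 33895 - \frac{1}{12111 - 35438} = 33895 - \frac{1}{-23327} = 33895 - - \frac{1}{23327} = 33895 + \frac{1}{23327} = \frac{790668666}{23327}$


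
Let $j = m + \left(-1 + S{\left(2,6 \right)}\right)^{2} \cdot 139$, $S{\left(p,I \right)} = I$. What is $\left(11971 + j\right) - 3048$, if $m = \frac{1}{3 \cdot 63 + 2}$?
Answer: $\frac{2368019}{191} \approx 12398.0$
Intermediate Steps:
$m = \frac{1}{191}$ ($m = \frac{1}{189 + 2} = \frac{1}{191} \approx 0.0052356$)
$j = \frac{663726}{191}$ ($j = \frac{1}{191} + \left(-1 + 6\right)^{2} \cdot 139 = \frac{1}{191} + 5^{2} \cdot 139 = \frac{1}{191} + 25 \cdot 139 = \frac{1}{191} + 3475 = \frac{663726}{191} \approx 3475.0$)
$\left(11971 + j\right) - 3048 = \left(11971 + \frac{663726}{191}\right) - 3048 = \frac{2950187}{191} - 3048 = \frac{2368019}{191}$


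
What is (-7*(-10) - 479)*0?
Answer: 0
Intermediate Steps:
(-7*(-10) - 479)*0 = (70 - 479)*0 = -409*0 = 0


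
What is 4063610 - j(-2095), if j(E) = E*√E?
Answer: 4063610 + 2095*I*√2095 ≈ 4.0636e+6 + 95891.0*I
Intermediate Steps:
j(E) = E^(3/2)
4063610 - j(-2095) = 4063610 - (-2095)^(3/2) = 4063610 - (-2095)*I*√2095 = 4063610 + 2095*I*√2095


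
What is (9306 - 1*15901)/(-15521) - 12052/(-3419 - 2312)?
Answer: 20441367/8086441 ≈ 2.5279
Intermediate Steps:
(9306 - 1*15901)/(-15521) - 12052/(-3419 - 2312) = (9306 - 15901)*(-1/15521) - 12052/(-5731) = -6595*(-1/15521) - 12052*(-1/5731) = 6595/15521 + 12052/5731 = 20441367/8086441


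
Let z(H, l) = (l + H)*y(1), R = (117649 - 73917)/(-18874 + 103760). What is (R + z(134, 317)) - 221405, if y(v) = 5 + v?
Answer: -9282219791/42443 ≈ -2.1870e+5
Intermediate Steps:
R = 21866/42443 (R = 43732/84886 = 43732*(1/84886) = 21866/42443 ≈ 0.51519)
z(H, l) = 6*H + 6*l (z(H, l) = (l + H)*(5 + 1) = (H + l)*6 = 6*H + 6*l)
(R + z(134, 317)) - 221405 = (21866/42443 + (6*134 + 6*317)) - 221405 = (21866/42443 + (804 + 1902)) - 221405 = (21866/42443 + 2706) - 221405 = 114872624/42443 - 221405 = -9282219791/42443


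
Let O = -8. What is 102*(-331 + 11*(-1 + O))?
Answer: -43860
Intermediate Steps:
102*(-331 + 11*(-1 + O)) = 102*(-331 + 11*(-1 - 8)) = 102*(-331 + 11*(-9)) = 102*(-331 - 99) = 102*(-430) = -43860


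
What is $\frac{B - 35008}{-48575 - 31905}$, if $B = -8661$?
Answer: $\frac{43669}{80480} \approx 0.54261$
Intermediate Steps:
$\frac{B - 35008}{-48575 - 31905} = \frac{-8661 - 35008}{-48575 - 31905} = - \frac{43669}{-80480} = \left(-43669\right) \left(- \frac{1}{80480}\right) = \frac{43669}{80480}$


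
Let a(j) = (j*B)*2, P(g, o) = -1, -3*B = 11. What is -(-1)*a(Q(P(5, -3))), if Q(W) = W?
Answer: 22/3 ≈ 7.3333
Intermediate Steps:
B = -11/3 (B = -1/3*11 = -11/3 ≈ -3.6667)
a(j) = -22*j/3 (a(j) = (j*(-11/3))*2 = -11*j/3*2 = -22*j/3)
-(-1)*a(Q(P(5, -3))) = -(-1)*(-22/3*(-1)) = -(-1)*22/3 = -1*(-22/3) = 22/3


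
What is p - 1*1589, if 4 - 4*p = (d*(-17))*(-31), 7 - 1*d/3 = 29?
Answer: 14215/2 ≈ 7107.5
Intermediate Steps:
d = -66 (d = 21 - 3*29 = 21 - 87 = -66)
p = 17393/2 (p = 1 - (-66*(-17))*(-31)/4 = 1 - 561*(-31)/2 = 1 - ¼*(-34782) = 1 + 17391/2 = 17393/2 ≈ 8696.5)
p - 1*1589 = 17393/2 - 1*1589 = 17393/2 - 1589 = 14215/2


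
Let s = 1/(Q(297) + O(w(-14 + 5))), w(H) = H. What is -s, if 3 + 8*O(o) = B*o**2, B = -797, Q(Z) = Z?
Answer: 1/7773 ≈ 0.00012865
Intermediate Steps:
O(o) = -3/8 - 797*o**2/8 (O(o) = -3/8 + (-797*o**2)/8 = -3/8 - 797*o**2/8)
s = -1/7773 (s = 1/(297 + (-3/8 - 797*(-14 + 5)**2/8)) = 1/(297 + (-3/8 - 797/8*(-9)**2)) = 1/(297 + (-3/8 - 797/8*81)) = 1/(297 + (-3/8 - 64557/8)) = 1/(297 - 8070) = 1/(-7773) = -1/7773 ≈ -0.00012865)
-s = -1*(-1/7773) = 1/7773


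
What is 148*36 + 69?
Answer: 5397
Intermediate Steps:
148*36 + 69 = 5328 + 69 = 5397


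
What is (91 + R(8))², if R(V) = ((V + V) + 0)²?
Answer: 120409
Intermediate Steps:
R(V) = 4*V² (R(V) = (2*V + 0)² = (2*V)² = 4*V²)
(91 + R(8))² = (91 + 4*8²)² = (91 + 4*64)² = (91 + 256)² = 347² = 120409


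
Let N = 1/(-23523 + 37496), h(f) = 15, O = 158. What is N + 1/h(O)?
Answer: 13988/209595 ≈ 0.066738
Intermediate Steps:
N = 1/13973 ≈ 7.1567e-5
N + 1/h(O) = 1/13973 + 1/15 = 13988/209595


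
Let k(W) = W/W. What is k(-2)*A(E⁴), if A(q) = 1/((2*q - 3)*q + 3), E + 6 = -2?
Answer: 1/33542147 ≈ 2.9813e-8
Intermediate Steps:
E = -8 (E = -6 - 2 = -8)
k(W) = 1
A(q) = 1/(3 + q*(-3 + 2*q)) (A(q) = 1/((-3 + 2*q)*q + 3) = 1/(q*(-3 + 2*q) + 3) = 1/(3 + q*(-3 + 2*q)))
k(-2)*A(E⁴) = 1/(3 - 3*(-8)⁴ + 2*((-8)⁴)²) = 1/(3 - 3*4096 + 2*4096²) = 1/(3 - 12288 + 2*16777216) = 1/(3 - 12288 + 33554432) = 1/33542147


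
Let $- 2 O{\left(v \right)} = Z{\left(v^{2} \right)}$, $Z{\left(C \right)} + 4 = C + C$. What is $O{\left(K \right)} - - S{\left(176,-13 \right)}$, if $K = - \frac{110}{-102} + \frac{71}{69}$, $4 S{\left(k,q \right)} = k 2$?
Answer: $\frac{13080314}{152881} \approx 85.559$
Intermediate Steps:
$S{\left(k,q \right)} = \frac{k}{2}$ ($S{\left(k,q \right)} = \frac{k 2}{4} = \frac{2 k}{4} = \frac{k}{2}$)
$K = \frac{824}{391}$ ($K = \left(-110\right) \left(- \frac{1}{102}\right) + 71 \cdot \frac{1}{69} = \frac{55}{51} + \frac{71}{69} = \frac{824}{391} \approx 2.1074$)
$Z{\left(C \right)} = -4 + 2 C$ ($Z{\left(C \right)} = -4 + \left(C + C\right) = -4 + 2 C$)
$O{\left(v \right)} = 2 - v^{2}$ ($O{\left(v \right)} = - \frac{-4 + 2 v^{2}}{2} = 2 - v^{2}$)
$O{\left(K \right)} - - S{\left(176,-13 \right)} = \left(2 - \left(\frac{824}{391}\right)^{2}\right) - - \frac{176}{2} = \left(2 - \frac{678976}{152881}\right) - \left(-1\right) 88 = \left(2 - \frac{678976}{152881}\right) - -88 = - \frac{373214}{152881} + 88 = \frac{13080314}{152881}$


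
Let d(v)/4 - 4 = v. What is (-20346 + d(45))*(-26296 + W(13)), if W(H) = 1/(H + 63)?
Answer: 20134837125/38 ≈ 5.2986e+8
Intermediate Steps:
W(H) = 1/(63 + H)
d(v) = 16 + 4*v
(-20346 + d(45))*(-26296 + W(13)) = (-20346 + (16 + 4*45))*(-26296 + 1/(63 + 13)) = (-20346 + (16 + 180))*(-26296 + 1/76) = (-20346 + 196)*(-26296 + 1/76) = -20150*(-1998495/76) = 20134837125/38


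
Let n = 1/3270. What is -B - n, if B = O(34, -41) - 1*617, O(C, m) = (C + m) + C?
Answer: 1929299/3270 ≈ 590.00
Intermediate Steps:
O(C, m) = m + 2*C
B = -590 (B = (-41 + 2*34) - 1*617 = (-41 + 68) - 617 = 27 - 617 = -590)
n = 1/3270 ≈ 0.00030581
-B - n = -1*(-590) - 1*1/3270 = 590 - 1/3270 = 1929299/3270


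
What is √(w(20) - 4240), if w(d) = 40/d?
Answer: I*√4238 ≈ 65.1*I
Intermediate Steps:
√(w(20) - 4240) = √(40/20 - 4240) = √(40*(1/20) - 4240) = √(2 - 4240) = √(-4238) = I*√4238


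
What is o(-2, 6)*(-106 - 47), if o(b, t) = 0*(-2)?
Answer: 0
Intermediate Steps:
o(b, t) = 0
o(-2, 6)*(-106 - 47) = 0*(-106 - 47) = 0*(-153) = 0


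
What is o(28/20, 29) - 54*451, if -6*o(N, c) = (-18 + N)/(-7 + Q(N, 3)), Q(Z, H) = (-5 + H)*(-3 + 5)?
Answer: -8036903/330 ≈ -24354.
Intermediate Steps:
Q(Z, H) = -10 + 2*H (Q(Z, H) = (-5 + H)*2 = -10 + 2*H)
o(N, c) = -3/11 + N/66 (o(N, c) = -(-18 + N)/(6*(-7 + (-10 + 2*3))) = -(-18 + N)/(6*(-7 + (-10 + 6))) = -(-18 + N)/(6*(-7 - 4)) = -(-18 + N)/(6*(-11)) = -(-18 + N)*(-1)/(6*11) = -(18/11 - N/11)/6 = -3/11 + N/66)
o(28/20, 29) - 54*451 = (-3/11 + (28/20)/66) - 54*451 = (-3/11 + (28*(1/20))/66) - 24354 = (-3/11 + (1/66)*(7/5)) - 24354 = (-3/11 + 7/330) - 24354 = -83/330 - 24354 = -8036903/330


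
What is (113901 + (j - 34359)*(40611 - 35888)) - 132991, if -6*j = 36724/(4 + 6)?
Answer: -2477811568/15 ≈ -1.6519e+8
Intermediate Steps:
j = -9181/15 (j = -36724/(6*(4 + 6)) = -36724/(6*10) = -36724/60 = -⅙*18362/5 = -9181/15 ≈ -612.07)
(113901 + (j - 34359)*(40611 - 35888)) - 132991 = (113901 + (-9181/15 - 34359)*(40611 - 35888)) - 132991 = (113901 - 524566/15*4723) - 132991 = (113901 - 2477525218/15) - 132991 = -2475816703/15 - 132991 = -2477811568/15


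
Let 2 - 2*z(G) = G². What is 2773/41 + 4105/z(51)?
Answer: 6870417/106559 ≈ 64.475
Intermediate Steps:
z(G) = 1 - G²/2
2773/41 + 4105/z(51) = 2773/41 + 4105/(1 - ½*51²) = 2773*(1/41) + 4105/(1 - ½*2601) = 2773/41 + 4105/(1 - 2601/2) = 2773/41 + 4105/(-2599/2) = 2773/41 + 4105*(-2/2599) = 2773/41 - 8210/2599 = 6870417/106559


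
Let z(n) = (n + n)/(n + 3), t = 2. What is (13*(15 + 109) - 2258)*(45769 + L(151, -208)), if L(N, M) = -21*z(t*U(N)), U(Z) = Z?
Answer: -9009672206/305 ≈ -2.9540e+7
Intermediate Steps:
z(n) = 2*n/(3 + n) (z(n) = (2*n)/(3 + n) = 2*n/(3 + n))
L(N, M) = -84*N/(3 + 2*N) (L(N, M) = -42*2*N/(3 + 2*N) = -84*N/(3 + 2*N))
(13*(15 + 109) - 2258)*(45769 + L(151, -208)) = (13*(15 + 109) - 2258)*(45769 - 84*151/(3 + 2*151)) = (13*124 - 2258)*(45769 - 84*151/(3 + 302)) = (1612 - 2258)*(45769 - 84*151/305) = -646*(45769 - 84*151*1/305) = -646*(45769 - 12684/305) = -646*13946861/305 = -9009672206/305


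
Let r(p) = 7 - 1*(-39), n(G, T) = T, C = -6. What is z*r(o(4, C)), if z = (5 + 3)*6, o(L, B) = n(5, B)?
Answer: 2208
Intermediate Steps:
o(L, B) = B
r(p) = 46 (r(p) = 7 + 39 = 46)
z = 48 (z = 8*6 = 48)
z*r(o(4, C)) = 48*46 = 2208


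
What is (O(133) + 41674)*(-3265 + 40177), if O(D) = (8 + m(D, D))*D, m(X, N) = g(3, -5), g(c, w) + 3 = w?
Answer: 1538270688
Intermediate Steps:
g(c, w) = -3 + w
m(X, N) = -8 (m(X, N) = -3 - 5 = -8)
O(D) = 0 (O(D) = (8 - 8)*D = 0*D = 0)
(O(133) + 41674)*(-3265 + 40177) = (0 + 41674)*(-3265 + 40177) = 41674*36912 = 1538270688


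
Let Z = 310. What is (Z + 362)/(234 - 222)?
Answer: 56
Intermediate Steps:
(Z + 362)/(234 - 222) = (310 + 362)/(234 - 222) = 672/12 = 672*(1/12) = 56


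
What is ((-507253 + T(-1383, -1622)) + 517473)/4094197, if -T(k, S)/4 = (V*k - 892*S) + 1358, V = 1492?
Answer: 2471236/4094197 ≈ 0.60359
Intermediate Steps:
T(k, S) = -5432 - 5968*k + 3568*S (T(k, S) = -4*((1492*k - 892*S) + 1358) = -4*((-892*S + 1492*k) + 1358) = -4*(1358 - 892*S + 1492*k) = -5432 - 5968*k + 3568*S)
((-507253 + T(-1383, -1622)) + 517473)/4094197 = ((-507253 + (-5432 - 5968*(-1383) + 3568*(-1622))) + 517473)/4094197 = ((-507253 + (-5432 + 8253744 - 5787296)) + 517473)*(1/4094197) = ((-507253 + 2461016) + 517473)*(1/4094197) = (1953763 + 517473)*(1/4094197) = 2471236*(1/4094197) = 2471236/4094197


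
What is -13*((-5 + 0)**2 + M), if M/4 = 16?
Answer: -1157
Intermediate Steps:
M = 64 (M = 4*16 = 64)
-13*((-5 + 0)**2 + M) = -13*((-5 + 0)**2 + 64) = -13*((-5)**2 + 64) = -13*(25 + 64) = -13*89 = -1157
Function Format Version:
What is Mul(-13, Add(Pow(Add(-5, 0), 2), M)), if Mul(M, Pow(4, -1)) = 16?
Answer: -1157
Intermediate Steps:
M = 64 (M = Mul(4, 16) = 64)
Mul(-13, Add(Pow(Add(-5, 0), 2), M)) = Mul(-13, Add(Pow(Add(-5, 0), 2), 64)) = Mul(-13, Add(Pow(-5, 2), 64)) = Mul(-13, Add(25, 64)) = Mul(-13, 89) = -1157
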